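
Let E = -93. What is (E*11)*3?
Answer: -3069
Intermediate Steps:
(E*11)*3 = -93*11*3 = -1023*3 = -3069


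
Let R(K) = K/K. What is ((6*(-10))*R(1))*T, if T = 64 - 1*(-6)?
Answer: -4200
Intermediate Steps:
R(K) = 1
T = 70 (T = 64 + 6 = 70)
((6*(-10))*R(1))*T = ((6*(-10))*1)*70 = -60*1*70 = -60*70 = -4200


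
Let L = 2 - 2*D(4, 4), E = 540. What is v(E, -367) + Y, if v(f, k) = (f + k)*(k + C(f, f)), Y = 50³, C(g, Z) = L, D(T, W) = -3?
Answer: 62893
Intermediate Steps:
L = 8 (L = 2 - 2*(-3) = 2 + 6 = 8)
C(g, Z) = 8
Y = 125000
v(f, k) = (8 + k)*(f + k) (v(f, k) = (f + k)*(k + 8) = (f + k)*(8 + k) = (8 + k)*(f + k))
v(E, -367) + Y = ((-367)² + 8*540 + 8*(-367) + 540*(-367)) + 125000 = (134689 + 4320 - 2936 - 198180) + 125000 = -62107 + 125000 = 62893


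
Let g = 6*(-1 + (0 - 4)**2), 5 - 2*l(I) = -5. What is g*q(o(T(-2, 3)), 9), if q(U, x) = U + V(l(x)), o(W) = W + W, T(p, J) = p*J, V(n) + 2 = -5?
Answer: -1710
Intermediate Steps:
l(I) = 5 (l(I) = 5/2 - 1/2*(-5) = 5/2 + 5/2 = 5)
V(n) = -7 (V(n) = -2 - 5 = -7)
T(p, J) = J*p
o(W) = 2*W
q(U, x) = -7 + U (q(U, x) = U - 7 = -7 + U)
g = 90 (g = 6*(-1 + (-4)**2) = 6*(-1 + 16) = 6*15 = 90)
g*q(o(T(-2, 3)), 9) = 90*(-7 + 2*(3*(-2))) = 90*(-7 + 2*(-6)) = 90*(-7 - 12) = 90*(-19) = -1710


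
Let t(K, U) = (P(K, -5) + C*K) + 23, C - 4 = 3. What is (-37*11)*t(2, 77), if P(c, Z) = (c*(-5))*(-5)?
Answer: -35409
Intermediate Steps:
C = 7 (C = 4 + 3 = 7)
P(c, Z) = 25*c (P(c, Z) = -5*c*(-5) = 25*c)
t(K, U) = 23 + 32*K (t(K, U) = (25*K + 7*K) + 23 = 32*K + 23 = 23 + 32*K)
(-37*11)*t(2, 77) = (-37*11)*(23 + 32*2) = -407*(23 + 64) = -407*87 = -35409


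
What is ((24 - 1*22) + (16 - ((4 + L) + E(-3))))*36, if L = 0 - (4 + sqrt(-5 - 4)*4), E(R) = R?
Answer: 756 + 432*I ≈ 756.0 + 432.0*I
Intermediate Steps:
L = -4 - 12*I (L = 0 - (4 + sqrt(-9)*4) = 0 - (4 + (3*I)*4) = 0 - (4 + 12*I) = 0 + (-4 - 12*I) = -4 - 12*I ≈ -4.0 - 12.0*I)
((24 - 1*22) + (16 - ((4 + L) + E(-3))))*36 = ((24 - 1*22) + (16 - ((4 + (-4 - 12*I)) - 3)))*36 = ((24 - 22) + (16 - (-12*I - 3)))*36 = (2 + (16 - (-3 - 12*I)))*36 = (2 + (16 + (3 + 12*I)))*36 = (2 + (19 + 12*I))*36 = (21 + 12*I)*36 = 756 + 432*I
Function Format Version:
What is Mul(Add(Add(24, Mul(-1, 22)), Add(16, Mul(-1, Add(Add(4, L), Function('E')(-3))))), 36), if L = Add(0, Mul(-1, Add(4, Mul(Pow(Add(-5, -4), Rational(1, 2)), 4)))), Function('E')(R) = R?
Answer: Add(756, Mul(432, I)) ≈ Add(756.00, Mul(432.00, I))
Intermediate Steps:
L = Add(-4, Mul(-12, I)) (L = Add(0, Mul(-1, Add(4, Mul(Pow(-9, Rational(1, 2)), 4)))) = Add(0, Mul(-1, Add(4, Mul(Mul(3, I), 4)))) = Add(0, Mul(-1, Add(4, Mul(12, I)))) = Add(0, Add(-4, Mul(-12, I))) = Add(-4, Mul(-12, I)) ≈ Add(-4.0000, Mul(-12.000, I)))
Mul(Add(Add(24, Mul(-1, 22)), Add(16, Mul(-1, Add(Add(4, L), Function('E')(-3))))), 36) = Mul(Add(Add(24, Mul(-1, 22)), Add(16, Mul(-1, Add(Add(4, Add(-4, Mul(-12, I))), -3)))), 36) = Mul(Add(Add(24, -22), Add(16, Mul(-1, Add(Mul(-12, I), -3)))), 36) = Mul(Add(2, Add(16, Mul(-1, Add(-3, Mul(-12, I))))), 36) = Mul(Add(2, Add(16, Add(3, Mul(12, I)))), 36) = Mul(Add(2, Add(19, Mul(12, I))), 36) = Mul(Add(21, Mul(12, I)), 36) = Add(756, Mul(432, I))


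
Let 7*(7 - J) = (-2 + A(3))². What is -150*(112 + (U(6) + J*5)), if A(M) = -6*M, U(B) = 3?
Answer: 142500/7 ≈ 20357.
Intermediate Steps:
A(M) = -6*M
J = -351/7 (J = 7 - (-2 - 6*3)²/7 = 7 - (-2 - 18)²/7 = 7 - ⅐*(-20)² = 7 - ⅐*400 = 7 - 400/7 = -351/7 ≈ -50.143)
-150*(112 + (U(6) + J*5)) = -150*(112 + (3 - 351/7*5)) = -150*(112 + (3 - 1755/7)) = -150*(112 - 1734/7) = -150*(-950/7) = 142500/7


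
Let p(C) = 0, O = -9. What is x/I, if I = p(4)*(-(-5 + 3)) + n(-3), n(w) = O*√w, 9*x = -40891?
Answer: -40891*I*√3/243 ≈ -291.46*I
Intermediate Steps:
x = -40891/9 (x = (⅑)*(-40891) = -40891/9 ≈ -4543.4)
n(w) = -9*√w
I = -9*I*√3 (I = 0*(-(-5 + 3)) - 9*I*√3 = 0*(-1*(-2)) - 9*I*√3 = 0*2 - 9*I*√3 = 0 - 9*I*√3 = -9*I*√3 ≈ -15.588*I)
x/I = -40891*I*√3/27/9 = -40891*I*√3/243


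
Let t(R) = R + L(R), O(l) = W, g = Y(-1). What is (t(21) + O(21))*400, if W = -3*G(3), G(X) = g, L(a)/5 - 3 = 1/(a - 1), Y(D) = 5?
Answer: 8500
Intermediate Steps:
g = 5
L(a) = 15 + 5/(-1 + a) (L(a) = 15 + 5/(a - 1) = 15 + 5/(-1 + a))
G(X) = 5
W = -15 (W = -3*5 = -15)
O(l) = -15
t(R) = R + 5*(-2 + 3*R)/(-1 + R)
(t(21) + O(21))*400 = ((-10 + 21² + 14*21)/(-1 + 21) - 15)*400 = ((-10 + 441 + 294)/20 - 15)*400 = ((1/20)*725 - 15)*400 = (145/4 - 15)*400 = (85/4)*400 = 8500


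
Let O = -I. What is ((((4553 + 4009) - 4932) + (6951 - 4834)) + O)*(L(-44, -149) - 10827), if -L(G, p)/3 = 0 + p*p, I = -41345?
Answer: -3646333560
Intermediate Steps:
L(G, p) = -3*p**2 (L(G, p) = -3*(0 + p*p) = -3*(0 + p**2) = -3*p**2)
O = 41345 (O = -1*(-41345) = 41345)
((((4553 + 4009) - 4932) + (6951 - 4834)) + O)*(L(-44, -149) - 10827) = ((((4553 + 4009) - 4932) + (6951 - 4834)) + 41345)*(-3*(-149)**2 - 10827) = (((8562 - 4932) + 2117) + 41345)*(-3*22201 - 10827) = ((3630 + 2117) + 41345)*(-66603 - 10827) = (5747 + 41345)*(-77430) = 47092*(-77430) = -3646333560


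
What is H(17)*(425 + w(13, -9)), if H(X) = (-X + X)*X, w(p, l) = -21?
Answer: 0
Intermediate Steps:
H(X) = 0 (H(X) = 0*X = 0)
H(17)*(425 + w(13, -9)) = 0*(425 - 21) = 0*404 = 0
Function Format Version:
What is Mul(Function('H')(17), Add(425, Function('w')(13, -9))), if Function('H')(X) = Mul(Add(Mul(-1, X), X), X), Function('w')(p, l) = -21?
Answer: 0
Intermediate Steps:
Function('H')(X) = 0 (Function('H')(X) = Mul(0, X) = 0)
Mul(Function('H')(17), Add(425, Function('w')(13, -9))) = Mul(0, Add(425, -21)) = Mul(0, 404) = 0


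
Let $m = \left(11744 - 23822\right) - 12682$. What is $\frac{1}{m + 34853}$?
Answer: $\frac{1}{10093} \approx 9.9079 \cdot 10^{-5}$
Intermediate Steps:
$m = -24760$ ($m = -12078 - 12682 = -24760$)
$\frac{1}{m + 34853} = \frac{1}{-24760 + 34853} = \frac{1}{10093}$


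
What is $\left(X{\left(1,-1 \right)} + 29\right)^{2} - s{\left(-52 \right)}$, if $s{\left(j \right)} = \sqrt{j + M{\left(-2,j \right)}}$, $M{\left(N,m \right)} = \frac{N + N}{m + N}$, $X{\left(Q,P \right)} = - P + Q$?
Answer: $961 - \frac{i \sqrt{4206}}{9} \approx 961.0 - 7.206 i$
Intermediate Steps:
$X{\left(Q,P \right)} = Q - P$
$M{\left(N,m \right)} = \frac{2 N}{N + m}$
$s{\left(j \right)} = \sqrt{j - \frac{4}{-2 + j}}$ ($s{\left(j \right)} = \sqrt{j + 2 \left(-2\right) \frac{1}{-2 + j}} = \sqrt{j - \frac{4}{-2 + j}}$)
$\left(X{\left(1,-1 \right)} + 29\right)^{2} - s{\left(-52 \right)} = \left(\left(1 - -1\right) + 29\right)^{2} - \sqrt{\frac{-4 - 52 \left(-2 - 52\right)}{-2 - 52}} = \left(\left(1 + 1\right) + 29\right)^{2} - \sqrt{\frac{-4 - -2808}{-54}} = \left(2 + 29\right)^{2} - \sqrt{- \frac{-4 + 2808}{54}} = 31^{2} - \sqrt{\left(- \frac{1}{54}\right) 2804} = 961 - \sqrt{- \frac{1402}{27}} = 961 - \frac{i \sqrt{4206}}{9}$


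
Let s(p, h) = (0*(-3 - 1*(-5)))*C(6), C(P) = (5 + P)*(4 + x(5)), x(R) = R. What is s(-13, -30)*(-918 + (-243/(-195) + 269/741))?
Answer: 0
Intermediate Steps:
C(P) = 45 + 9*P (C(P) = (5 + P)*(4 + 5) = (5 + P)*9 = 45 + 9*P)
s(p, h) = 0 (s(p, h) = (0*(-3 - 1*(-5)))*(45 + 9*6) = (0*(-3 + 5))*(45 + 54) = (0*2)*99 = 0*99 = 0)
s(-13, -30)*(-918 + (-243/(-195) + 269/741)) = 0*(-918 + (-243/(-195) + 269/741)) = 0*(-918 + (-243*(-1/195) + 269*(1/741))) = 0*(-918 + (81/65 + 269/741)) = 0*(-918 + 5962/3705) = 0*(-3395228/3705) = 0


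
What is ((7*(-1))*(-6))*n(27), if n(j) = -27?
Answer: -1134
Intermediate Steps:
((7*(-1))*(-6))*n(27) = ((7*(-1))*(-6))*(-27) = -7*(-6)*(-27) = 42*(-27) = -1134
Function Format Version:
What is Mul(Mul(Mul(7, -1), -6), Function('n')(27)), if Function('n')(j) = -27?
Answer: -1134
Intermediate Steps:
Mul(Mul(Mul(7, -1), -6), Function('n')(27)) = Mul(Mul(Mul(7, -1), -6), -27) = Mul(Mul(-7, -6), -27) = Mul(42, -27) = -1134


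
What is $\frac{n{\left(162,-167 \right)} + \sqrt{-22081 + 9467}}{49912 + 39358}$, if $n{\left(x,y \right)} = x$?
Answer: $\frac{81}{44635} + \frac{i \sqrt{12614}}{89270} \approx 0.0018147 + 0.0012581 i$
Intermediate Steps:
$\frac{n{\left(162,-167 \right)} + \sqrt{-22081 + 9467}}{49912 + 39358} = \frac{162 + \sqrt{-22081 + 9467}}{49912 + 39358} = \frac{162 + \sqrt{-12614}}{89270} = \left(162 + i \sqrt{12614}\right) \frac{1}{89270} = \frac{81}{44635} + \frac{i \sqrt{12614}}{89270}$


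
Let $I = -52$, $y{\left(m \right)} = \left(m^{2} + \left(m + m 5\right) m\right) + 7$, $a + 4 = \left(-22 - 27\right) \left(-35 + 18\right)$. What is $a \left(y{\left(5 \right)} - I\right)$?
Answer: $193986$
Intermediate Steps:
$a = 829$ ($a = -4 + \left(-22 - 27\right) \left(-35 + 18\right) = -4 - -833 = -4 + 833 = 829$)
$y{\left(m \right)} = 7 + 7 m^{2}$ ($y{\left(m \right)} = \left(m^{2} + \left(m + 5 m\right) m\right) + 7 = \left(m^{2} + 6 m m\right) + 7 = \left(m^{2} + 6 m^{2}\right) + 7 = 7 m^{2} + 7 = 7 + 7 m^{2}$)
$a \left(y{\left(5 \right)} - I\right) = 829 \left(\left(7 + 7 \cdot 5^{2}\right) - -52\right) = 829 \left(\left(7 + 7 \cdot 25\right) + 52\right) = 829 \left(\left(7 + 175\right) + 52\right) = 829 \left(182 + 52\right) = 829 \cdot 234 = 193986$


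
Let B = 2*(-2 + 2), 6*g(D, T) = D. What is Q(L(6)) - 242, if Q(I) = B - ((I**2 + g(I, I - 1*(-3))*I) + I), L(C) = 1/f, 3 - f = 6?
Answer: -13057/54 ≈ -241.80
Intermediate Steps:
f = -3 (f = 3 - 1*6 = 3 - 6 = -3)
g(D, T) = D/6
L(C) = -1/3 (L(C) = 1/(-3) = -1/3)
B = 0 (B = 2*0 = 0)
Q(I) = -I - 7*I**2/6 (Q(I) = 0 - ((I**2 + (I/6)*I) + I) = 0 - ((I**2 + I**2/6) + I) = 0 - (7*I**2/6 + I) = 0 - (I + 7*I**2/6) = 0 + (-I - 7*I**2/6) = -I - 7*I**2/6)
Q(L(6)) - 242 = (1/6)*(-1/3)*(-6 - 7*(-1/3)) - 242 = (1/6)*(-1/3)*(-6 + 7/3) - 242 = (1/6)*(-1/3)*(-11/3) - 242 = 11/54 - 242 = -13057/54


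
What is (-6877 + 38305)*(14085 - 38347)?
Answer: -762506136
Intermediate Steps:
(-6877 + 38305)*(14085 - 38347) = 31428*(-24262) = -762506136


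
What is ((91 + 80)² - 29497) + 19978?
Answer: 19722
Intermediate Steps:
((91 + 80)² - 29497) + 19978 = (171² - 29497) + 19978 = (29241 - 29497) + 19978 = -256 + 19978 = 19722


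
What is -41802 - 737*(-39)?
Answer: -13059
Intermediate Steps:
-41802 - 737*(-39) = -41802 + 28743 = -13059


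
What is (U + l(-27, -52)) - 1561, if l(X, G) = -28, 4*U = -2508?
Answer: -2216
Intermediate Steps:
U = -627 (U = (¼)*(-2508) = -627)
(U + l(-27, -52)) - 1561 = (-627 - 28) - 1561 = -655 - 1561 = -2216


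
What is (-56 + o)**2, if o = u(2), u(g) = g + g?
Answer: 2704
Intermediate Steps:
u(g) = 2*g
o = 4 (o = 2*2 = 4)
(-56 + o)**2 = (-56 + 4)**2 = (-52)**2 = 2704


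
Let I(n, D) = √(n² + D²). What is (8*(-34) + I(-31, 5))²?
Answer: (272 - √986)² ≈ 57888.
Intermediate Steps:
I(n, D) = √(D² + n²)
(8*(-34) + I(-31, 5))² = (8*(-34) + √(5² + (-31)²))² = (-272 + √(25 + 961))² = (-272 + √986)²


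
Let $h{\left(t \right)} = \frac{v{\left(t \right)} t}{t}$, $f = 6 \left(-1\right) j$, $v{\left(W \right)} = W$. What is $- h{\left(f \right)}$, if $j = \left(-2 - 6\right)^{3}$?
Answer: $-3072$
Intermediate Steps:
$j = -512$ ($j = \left(-2 - 6\right)^{3} = \left(-8\right)^{3} = -512$)
$f = 3072$ ($f = 6 \left(-1\right) \left(-512\right) = \left(-6\right) \left(-512\right) = 3072$)
$h{\left(t \right)} = t$ ($h{\left(t \right)} = \frac{t t}{t} = \frac{t^{2}}{t} = t$)
$- h{\left(f \right)} = \left(-1\right) 3072 = -3072$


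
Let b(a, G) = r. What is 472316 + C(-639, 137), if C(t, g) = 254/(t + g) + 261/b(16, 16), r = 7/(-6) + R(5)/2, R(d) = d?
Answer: 474401289/1004 ≈ 4.7251e+5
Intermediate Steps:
r = 4/3 (r = 7/(-6) + 5/2 = 7*(-1/6) + 5*(1/2) = -7/6 + 5/2 = 4/3 ≈ 1.3333)
b(a, G) = 4/3
C(t, g) = 783/4 + 254/(g + t) (C(t, g) = 254/(t + g) + 261/(4/3) = 254/(g + t) + 261*(3/4) = 254/(g + t) + 783/4 = 783/4 + 254/(g + t))
472316 + C(-639, 137) = 472316 + (1016 + 783*137 + 783*(-639))/(4*(137 - 639)) = 472316 + (1/4)*(1016 + 107271 - 500337)/(-502) = 472316 + (1/4)*(-1/502)*(-392050) = 472316 + 196025/1004 = 474401289/1004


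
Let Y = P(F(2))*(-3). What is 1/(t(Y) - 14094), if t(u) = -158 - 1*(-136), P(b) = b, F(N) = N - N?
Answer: -1/14116 ≈ -7.0842e-5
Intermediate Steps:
F(N) = 0
Y = 0 (Y = 0*(-3) = 0)
t(u) = -22 (t(u) = -158 + 136 = -22)
1/(t(Y) - 14094) = 1/(-22 - 14094) = 1/(-14116) = -1/14116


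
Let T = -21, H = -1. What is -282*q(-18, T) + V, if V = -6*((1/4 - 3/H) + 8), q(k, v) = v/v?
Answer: -699/2 ≈ -349.50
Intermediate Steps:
q(k, v) = 1
V = -135/2 (V = -6*((1/4 - 3/(-1)) + 8) = -6*((1*(¼) - 3*(-1)) + 8) = -6*((¼ + 3) + 8) = -6*(13/4 + 8) = -6*45/4 = -135/2 ≈ -67.500)
-282*q(-18, T) + V = -282*1 - 135/2 = -282 - 135/2 = -699/2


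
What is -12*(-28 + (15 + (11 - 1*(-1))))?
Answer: 12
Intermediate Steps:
-12*(-28 + (15 + (11 - 1*(-1)))) = -12*(-28 + (15 + (11 + 1))) = -12*(-28 + (15 + 12)) = -12*(-28 + 27) = -12*(-1) = 12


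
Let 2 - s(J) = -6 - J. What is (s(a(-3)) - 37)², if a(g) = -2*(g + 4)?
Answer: 961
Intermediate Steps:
a(g) = -8 - 2*g (a(g) = -2*(4 + g) = -8 - 2*g)
s(J) = 8 + J (s(J) = 2 - (-6 - J) = 2 + (6 + J) = 8 + J)
(s(a(-3)) - 37)² = ((8 + (-8 - 2*(-3))) - 37)² = ((8 + (-8 + 6)) - 37)² = ((8 - 2) - 37)² = (6 - 37)² = (-31)² = 961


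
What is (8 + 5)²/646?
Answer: 169/646 ≈ 0.26161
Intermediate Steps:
(8 + 5)²/646 = 13²*(1/646) = 169*(1/646) = 169/646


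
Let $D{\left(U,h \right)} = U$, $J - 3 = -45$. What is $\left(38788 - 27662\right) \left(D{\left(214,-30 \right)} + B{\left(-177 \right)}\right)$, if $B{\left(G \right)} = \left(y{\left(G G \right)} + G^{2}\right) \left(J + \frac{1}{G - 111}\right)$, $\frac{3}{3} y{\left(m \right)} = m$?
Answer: $- \frac{234236974179}{8} \approx -2.928 \cdot 10^{10}$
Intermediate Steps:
$J = -42$ ($J = 3 - 45 = -42$)
$y{\left(m \right)} = m$
$B{\left(G \right)} = 2 G^{2} \left(-42 + \frac{1}{-111 + G}\right)$ ($B{\left(G \right)} = \left(G G + G^{2}\right) \left(-42 + \frac{1}{G - 111}\right) = \left(G^{2} + G^{2}\right) \left(-42 + \frac{1}{-111 + G}\right) = 2 G^{2} \left(-42 + \frac{1}{-111 + G}\right)$)
$\left(38788 - 27662\right) \left(D{\left(214,-30 \right)} + B{\left(-177 \right)}\right) = \left(38788 - 27662\right) \left(214 + \frac{\left(-177\right)^{2} \left(9326 - -14868\right)}{-111 - 177}\right) = 11126 \left(214 + \frac{31329 \left(9326 + 14868\right)}{-288}\right) = 11126 \left(214 + 31329 \left(- \frac{1}{288}\right) 24194\right) = 11126 \left(214 - \frac{42109657}{16}\right) = 11126 \left(- \frac{42106233}{16}\right) = - \frac{234236974179}{8}$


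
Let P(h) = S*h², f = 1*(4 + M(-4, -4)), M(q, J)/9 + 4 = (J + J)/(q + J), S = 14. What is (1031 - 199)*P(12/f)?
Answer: 1677312/529 ≈ 3170.7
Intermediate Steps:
M(q, J) = -36 + 18*J/(J + q) (M(q, J) = -36 + 9*((J + J)/(q + J)) = -36 + 9*((2*J)/(J + q)) = -36 + 9*(2*J/(J + q)) = -36 + 18*J/(J + q))
f = -23 (f = 1*(4 + 18*(-1*(-4) - 2*(-4))/(-4 - 4)) = 1*(4 + 18*(4 + 8)/(-8)) = 1*(4 + 18*(-⅛)*12) = 1*(4 - 27) = 1*(-23) = -23)
P(h) = 14*h²
(1031 - 199)*P(12/f) = (1031 - 199)*(14*(12/(-23))²) = 832*(14*(12*(-1/23))²) = 832*(14*(-12/23)²) = 832*(14*(144/529)) = 832*(2016/529) = 1677312/529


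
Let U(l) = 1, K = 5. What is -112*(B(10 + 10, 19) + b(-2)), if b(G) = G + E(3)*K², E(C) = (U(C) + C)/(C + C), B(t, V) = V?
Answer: -11312/3 ≈ -3770.7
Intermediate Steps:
E(C) = (1 + C)/(2*C) (E(C) = (1 + C)/(C + C) = (1 + C)/((2*C)) = (1 + C)*(1/(2*C)) = (1 + C)/(2*C))
b(G) = 50/3 + G (b(G) = G + ((½)*(1 + 3)/3)*5² = G + ((½)*(⅓)*4)*25 = G + (⅔)*25 = G + 50/3 = 50/3 + G)
-112*(B(10 + 10, 19) + b(-2)) = -112*(19 + (50/3 - 2)) = -112*(19 + 44/3) = -112*101/3 = -11312/3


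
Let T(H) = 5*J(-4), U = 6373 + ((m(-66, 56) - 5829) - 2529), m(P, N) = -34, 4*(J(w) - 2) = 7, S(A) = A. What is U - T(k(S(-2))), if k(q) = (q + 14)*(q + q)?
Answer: -8151/4 ≈ -2037.8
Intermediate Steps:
J(w) = 15/4 (J(w) = 2 + (1/4)*7 = 2 + 7/4 = 15/4)
k(q) = 2*q*(14 + q) (k(q) = (14 + q)*(2*q) = 2*q*(14 + q))
U = -2019 (U = 6373 + ((-34 - 5829) - 2529) = 6373 + (-5863 - 2529) = 6373 - 8392 = -2019)
T(H) = 75/4 (T(H) = 5*(15/4) = 75/4)
U - T(k(S(-2))) = -2019 - 1*75/4 = -2019 - 75/4 = -8151/4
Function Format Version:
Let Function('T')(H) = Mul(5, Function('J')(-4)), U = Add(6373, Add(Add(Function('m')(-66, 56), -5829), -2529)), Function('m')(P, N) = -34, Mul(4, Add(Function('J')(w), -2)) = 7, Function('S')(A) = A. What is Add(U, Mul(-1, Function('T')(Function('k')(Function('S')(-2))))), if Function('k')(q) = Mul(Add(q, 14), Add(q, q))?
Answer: Rational(-8151, 4) ≈ -2037.8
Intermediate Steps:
Function('J')(w) = Rational(15, 4) (Function('J')(w) = Add(2, Mul(Rational(1, 4), 7)) = Add(2, Rational(7, 4)) = Rational(15, 4))
Function('k')(q) = Mul(2, q, Add(14, q)) (Function('k')(q) = Mul(Add(14, q), Mul(2, q)) = Mul(2, q, Add(14, q)))
U = -2019 (U = Add(6373, Add(Add(-34, -5829), -2529)) = Add(6373, Add(-5863, -2529)) = Add(6373, -8392) = -2019)
Function('T')(H) = Rational(75, 4) (Function('T')(H) = Mul(5, Rational(15, 4)) = Rational(75, 4))
Add(U, Mul(-1, Function('T')(Function('k')(Function('S')(-2))))) = Add(-2019, Mul(-1, Rational(75, 4))) = Add(-2019, Rational(-75, 4)) = Rational(-8151, 4)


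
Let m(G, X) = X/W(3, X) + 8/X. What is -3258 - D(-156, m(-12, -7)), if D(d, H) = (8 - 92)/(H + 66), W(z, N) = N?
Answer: -1501350/461 ≈ -3256.7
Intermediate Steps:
m(G, X) = 1 + 8/X (m(G, X) = X/X + 8/X = 1 + 8/X)
D(d, H) = -84/(66 + H)
-3258 - D(-156, m(-12, -7)) = -3258 - (-84)/(66 + (8 - 7)/(-7)) = -3258 - (-84)/(66 - 1/7*1) = -3258 - (-84)/(66 - 1/7) = -3258 - (-84)/461/7 = -3258 - (-84)*7/461 = -3258 - 1*(-588/461) = -3258 + 588/461 = -1501350/461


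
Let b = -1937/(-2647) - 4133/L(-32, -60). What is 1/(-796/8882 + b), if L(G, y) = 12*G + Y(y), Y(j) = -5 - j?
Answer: 3867502583/51068292410 ≈ 0.075732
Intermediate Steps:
L(G, y) = -5 - y + 12*G (L(G, y) = 12*G + (-5 - y) = -5 - y + 12*G)
b = 11577324/870863 (b = -1937/(-2647) - 4133/(-5 - 1*(-60) + 12*(-32)) = -1937*(-1/2647) - 4133/(-5 + 60 - 384) = 1937/2647 - 4133/(-329) = 1937/2647 - 4133*(-1/329) = 1937/2647 + 4133/329 = 11577324/870863 ≈ 13.294)
1/(-796/8882 + b) = 1/(-796/8882 + 11577324/870863) = 1/(-796*1/8882 + 11577324/870863) = 1/(-398/4441 + 11577324/870863) = 1/(51068292410/3867502583) = 3867502583/51068292410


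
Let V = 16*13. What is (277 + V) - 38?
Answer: 447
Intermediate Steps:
V = 208
(277 + V) - 38 = (277 + 208) - 38 = 485 - 38 = 447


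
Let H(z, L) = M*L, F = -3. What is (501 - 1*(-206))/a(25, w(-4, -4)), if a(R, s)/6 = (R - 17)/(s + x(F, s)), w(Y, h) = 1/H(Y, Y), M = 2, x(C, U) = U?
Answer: -707/192 ≈ -3.6823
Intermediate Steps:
H(z, L) = 2*L
w(Y, h) = 1/(2*Y)
a(R, s) = 3*(-17 + R)/s (a(R, s) = 6*((R - 17)/(s + s)) = 6*((-17 + R)/((2*s))) = 6*((-17 + R)*(1/(2*s))) = 6*((-17 + R)/(2*s)) = 3*(-17 + R)/s)
(501 - 1*(-206))/a(25, w(-4, -4)) = (501 - 1*(-206))/((3*(-17 + 25)/(((1/2)/(-4))))) = (501 + 206)/((3*8/((1/2)*(-1/4)))) = 707/((3*8/(-1/8))) = 707/((3*(-8)*8)) = 707/(-192) = 707*(-1/192) = -707/192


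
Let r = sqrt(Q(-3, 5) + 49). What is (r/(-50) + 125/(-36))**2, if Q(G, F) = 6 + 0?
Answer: 1956689/162000 + 5*sqrt(55)/36 ≈ 13.108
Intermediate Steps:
Q(G, F) = 6
r = sqrt(55) (r = sqrt(6 + 49) = sqrt(55) ≈ 7.4162)
(r/(-50) + 125/(-36))**2 = (sqrt(55)/(-50) + 125/(-36))**2 = (sqrt(55)*(-1/50) + 125*(-1/36))**2 = (-sqrt(55)/50 - 125/36)**2 = (-125/36 - sqrt(55)/50)**2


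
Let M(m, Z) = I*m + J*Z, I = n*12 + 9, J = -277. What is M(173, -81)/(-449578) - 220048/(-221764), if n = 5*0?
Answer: 11700966791/12462526949 ≈ 0.93889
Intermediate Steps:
n = 0
I = 9 (I = 0*12 + 9 = 0 + 9 = 9)
M(m, Z) = -277*Z + 9*m (M(m, Z) = 9*m - 277*Z = -277*Z + 9*m)
M(173, -81)/(-449578) - 220048/(-221764) = (-277*(-81) + 9*173)/(-449578) - 220048/(-221764) = (22437 + 1557)*(-1/449578) - 220048*(-1/221764) = 23994*(-1/449578) + 55012/55441 = -11997/224789 + 55012/55441 = 11700966791/12462526949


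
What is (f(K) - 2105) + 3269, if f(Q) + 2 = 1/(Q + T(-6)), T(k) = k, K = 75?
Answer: 80179/69 ≈ 1162.0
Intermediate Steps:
f(Q) = -2 + 1/(-6 + Q) (f(Q) = -2 + 1/(Q - 6) = -2 + 1/(-6 + Q))
(f(K) - 2105) + 3269 = ((13 - 2*75)/(-6 + 75) - 2105) + 3269 = ((13 - 150)/69 - 2105) + 3269 = ((1/69)*(-137) - 2105) + 3269 = (-137/69 - 2105) + 3269 = -145382/69 + 3269 = 80179/69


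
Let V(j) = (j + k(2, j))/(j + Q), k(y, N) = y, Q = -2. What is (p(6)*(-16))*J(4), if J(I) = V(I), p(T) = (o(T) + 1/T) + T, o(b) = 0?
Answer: -296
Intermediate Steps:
p(T) = T + 1/T (p(T) = (0 + 1/T) + T = 1/T + T = T + 1/T)
V(j) = (2 + j)/(-2 + j) (V(j) = (j + 2)/(j - 2) = (2 + j)/(-2 + j))
J(I) = (2 + I)/(-2 + I)
(p(6)*(-16))*J(4) = ((6 + 1/6)*(-16))*((2 + 4)/(-2 + 4)) = ((6 + ⅙)*(-16))*(6/2) = ((37/6)*(-16))*((½)*6) = -296/3*3 = -296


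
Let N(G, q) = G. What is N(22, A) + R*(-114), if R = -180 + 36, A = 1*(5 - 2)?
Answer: 16438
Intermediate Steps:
A = 3 (A = 1*3 = 3)
R = -144
N(22, A) + R*(-114) = 22 - 144*(-114) = 22 + 16416 = 16438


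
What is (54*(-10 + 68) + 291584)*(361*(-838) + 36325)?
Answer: -78451336188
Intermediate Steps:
(54*(-10 + 68) + 291584)*(361*(-838) + 36325) = (54*58 + 291584)*(-302518 + 36325) = (3132 + 291584)*(-266193) = 294716*(-266193) = -78451336188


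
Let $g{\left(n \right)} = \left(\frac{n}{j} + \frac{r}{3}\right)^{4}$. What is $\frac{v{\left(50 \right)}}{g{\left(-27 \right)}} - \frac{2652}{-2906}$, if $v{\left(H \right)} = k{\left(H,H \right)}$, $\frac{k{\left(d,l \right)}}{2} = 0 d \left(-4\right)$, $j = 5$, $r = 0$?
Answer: $\frac{1326}{1453} \approx 0.91259$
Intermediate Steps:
$k{\left(d,l \right)} = 0$ ($k{\left(d,l \right)} = 2 \cdot 0 d \left(-4\right) = 2 \cdot 0 \left(-4\right) = 2 \cdot 0 = 0$)
$v{\left(H \right)} = 0$
$g{\left(n \right)} = \frac{n^{4}}{625}$ ($g{\left(n \right)} = \left(\frac{n}{5} + \frac{0}{3}\right)^{4} = \left(n \frac{1}{5} + 0 \cdot \frac{1}{3}\right)^{4} = \left(\frac{n}{5} + 0\right)^{4} = \left(\frac{n}{5}\right)^{4} = \frac{n^{4}}{625}$)
$\frac{v{\left(50 \right)}}{g{\left(-27 \right)}} - \frac{2652}{-2906} = \frac{0}{\frac{1}{625} \left(-27\right)^{4}} - \frac{2652}{-2906} = \frac{0}{\frac{1}{625} \cdot 531441} - - \frac{1326}{1453} = \frac{0}{\frac{531441}{625}} + \frac{1326}{1453} = 0 \cdot \frac{625}{531441} + \frac{1326}{1453} = 0 + \frac{1326}{1453} = \frac{1326}{1453}$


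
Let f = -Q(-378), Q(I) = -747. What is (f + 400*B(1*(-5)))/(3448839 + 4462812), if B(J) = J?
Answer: -1253/7911651 ≈ -0.00015837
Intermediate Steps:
f = 747 (f = -1*(-747) = 747)
(f + 400*B(1*(-5)))/(3448839 + 4462812) = (747 + 400*(1*(-5)))/(3448839 + 4462812) = (747 + 400*(-5))/7911651 = (747 - 2000)*(1/7911651) = -1253*1/7911651 = -1253/7911651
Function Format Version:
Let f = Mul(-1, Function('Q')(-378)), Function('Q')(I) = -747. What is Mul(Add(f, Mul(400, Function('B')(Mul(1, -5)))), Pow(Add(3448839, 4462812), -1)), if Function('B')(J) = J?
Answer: Rational(-1253, 7911651) ≈ -0.00015837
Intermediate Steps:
f = 747 (f = Mul(-1, -747) = 747)
Mul(Add(f, Mul(400, Function('B')(Mul(1, -5)))), Pow(Add(3448839, 4462812), -1)) = Mul(Add(747, Mul(400, Mul(1, -5))), Pow(Add(3448839, 4462812), -1)) = Mul(Add(747, Mul(400, -5)), Pow(7911651, -1)) = Mul(Add(747, -2000), Rational(1, 7911651)) = Mul(-1253, Rational(1, 7911651)) = Rational(-1253, 7911651)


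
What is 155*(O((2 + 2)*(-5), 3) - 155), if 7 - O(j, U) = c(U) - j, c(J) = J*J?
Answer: -27435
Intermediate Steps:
c(J) = J²
O(j, U) = 7 + j - U² (O(j, U) = 7 - (U² - j) = 7 + (j - U²) = 7 + j - U²)
155*(O((2 + 2)*(-5), 3) - 155) = 155*((7 + (2 + 2)*(-5) - 1*3²) - 155) = 155*((7 + 4*(-5) - 1*9) - 155) = 155*((7 - 20 - 9) - 155) = 155*(-22 - 155) = 155*(-177) = -27435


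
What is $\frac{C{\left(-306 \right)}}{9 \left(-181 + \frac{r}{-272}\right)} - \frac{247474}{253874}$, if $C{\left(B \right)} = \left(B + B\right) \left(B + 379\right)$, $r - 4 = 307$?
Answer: $\frac{165261050705}{6288839791} \approx 26.278$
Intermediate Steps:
$r = 311$ ($r = 4 + 307 = 311$)
$C{\left(B \right)} = 2 B \left(379 + B\right)$
$\frac{C{\left(-306 \right)}}{9 \left(-181 + \frac{r}{-272}\right)} - \frac{247474}{253874} = \frac{2 \left(-306\right) \left(379 - 306\right)}{9 \left(-181 + \frac{311}{-272}\right)} - \frac{247474}{253874} = \frac{2 \left(-306\right) 73}{9 \left(-181 + 311 \left(- \frac{1}{272}\right)\right)} - \frac{123737}{126937} = - \frac{44676}{9 \left(-181 - \frac{311}{272}\right)} - \frac{123737}{126937} = - \frac{44676}{9 \left(- \frac{49543}{272}\right)} - \frac{123737}{126937} = - \frac{44676}{- \frac{445887}{272}} - \frac{123737}{126937} = \left(-44676\right) \left(- \frac{272}{445887}\right) - \frac{123737}{126937} = \frac{1350208}{49543} - \frac{123737}{126937} = \frac{165261050705}{6288839791}$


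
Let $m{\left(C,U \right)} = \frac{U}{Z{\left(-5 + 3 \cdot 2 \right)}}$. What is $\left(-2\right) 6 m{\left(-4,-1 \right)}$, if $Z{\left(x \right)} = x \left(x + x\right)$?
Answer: $6$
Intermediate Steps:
$Z{\left(x \right)} = 2 x^{2}$ ($Z{\left(x \right)} = x 2 x = 2 x^{2}$)
$m{\left(C,U \right)} = \frac{U}{2}$ ($m{\left(C,U \right)} = \frac{U}{2 \left(-5 + 3 \cdot 2\right)^{2}} = \frac{U}{2 \left(-5 + 6\right)^{2}} = \frac{U}{2 \cdot 1^{2}} = \frac{U}{2 \cdot 1} = \frac{U}{2}$)
$\left(-2\right) 6 m{\left(-4,-1 \right)} = \left(-2\right) 6 \cdot \frac{1}{2} \left(-1\right) = \left(-12\right) \left(- \frac{1}{2}\right) = 6$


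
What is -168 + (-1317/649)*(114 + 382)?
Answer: -762264/649 ≈ -1174.5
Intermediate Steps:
-168 + (-1317/649)*(114 + 382) = -168 - 1317*1/649*496 = -168 - 1317/649*496 = -168 - 653232/649 = -762264/649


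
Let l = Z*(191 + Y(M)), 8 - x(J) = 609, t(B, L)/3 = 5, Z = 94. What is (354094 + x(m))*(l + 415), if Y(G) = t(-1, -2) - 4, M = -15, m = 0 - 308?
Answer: 6858824679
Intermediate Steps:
m = -308
t(B, L) = 15 (t(B, L) = 3*5 = 15)
x(J) = -601 (x(J) = 8 - 1*609 = 8 - 609 = -601)
Y(G) = 11 (Y(G) = 15 - 4 = 11)
l = 18988 (l = 94*(191 + 11) = 94*202 = 18988)
(354094 + x(m))*(l + 415) = (354094 - 601)*(18988 + 415) = 353493*19403 = 6858824679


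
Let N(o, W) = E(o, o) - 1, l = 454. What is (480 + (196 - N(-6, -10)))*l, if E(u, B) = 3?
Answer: 305996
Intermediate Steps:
N(o, W) = 2 (N(o, W) = 3 - 1 = 2)
(480 + (196 - N(-6, -10)))*l = (480 + (196 - 1*2))*454 = (480 + (196 - 2))*454 = (480 + 194)*454 = 674*454 = 305996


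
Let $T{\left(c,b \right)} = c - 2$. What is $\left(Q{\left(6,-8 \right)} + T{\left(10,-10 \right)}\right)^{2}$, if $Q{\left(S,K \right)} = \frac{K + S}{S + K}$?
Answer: $81$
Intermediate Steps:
$Q{\left(S,K \right)} = 1$ ($Q{\left(S,K \right)} = \frac{K + S}{K + S} = 1$)
$T{\left(c,b \right)} = -2 + c$ ($T{\left(c,b \right)} = c - 2 = -2 + c$)
$\left(Q{\left(6,-8 \right)} + T{\left(10,-10 \right)}\right)^{2} = \left(1 + \left(-2 + 10\right)\right)^{2} = \left(1 + 8\right)^{2} = 9^{2} = 81$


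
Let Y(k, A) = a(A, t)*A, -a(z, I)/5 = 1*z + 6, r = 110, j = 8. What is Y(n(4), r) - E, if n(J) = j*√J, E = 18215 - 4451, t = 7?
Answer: -77564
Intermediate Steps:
E = 13764
n(J) = 8*√J
a(z, I) = -30 - 5*z (a(z, I) = -5*(1*z + 6) = -5*(z + 6) = -5*(6 + z) = -30 - 5*z)
Y(k, A) = A*(-30 - 5*A) (Y(k, A) = (-30 - 5*A)*A = A*(-30 - 5*A))
Y(n(4), r) - E = -5*110*(6 + 110) - 1*13764 = -5*110*116 - 13764 = -63800 - 13764 = -77564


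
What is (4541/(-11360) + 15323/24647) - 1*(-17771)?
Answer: 710823287939/39998560 ≈ 17771.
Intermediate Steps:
(4541/(-11360) + 15323/24647) - 1*(-17771) = (4541*(-1/11360) + 15323*(1/24647)) + 17771 = (-4541/11360 + 2189/3521) + 17771 = 8878179/39998560 + 17771 = 710823287939/39998560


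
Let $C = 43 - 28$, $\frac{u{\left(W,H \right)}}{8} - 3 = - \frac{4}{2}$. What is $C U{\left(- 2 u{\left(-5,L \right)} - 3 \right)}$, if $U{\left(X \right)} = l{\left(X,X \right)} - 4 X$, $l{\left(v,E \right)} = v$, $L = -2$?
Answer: $855$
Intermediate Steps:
$u{\left(W,H \right)} = 8$ ($u{\left(W,H \right)} = 24 + 8 \left(- \frac{4}{2}\right) = 24 + 8 \left(\left(-4\right) \frac{1}{2}\right) = 24 + 8 \left(-2\right) = 24 - 16 = 8$)
$U{\left(X \right)} = - 3 X$ ($U{\left(X \right)} = X - 4 X = - 3 X$)
$C = 15$
$C U{\left(- 2 u{\left(-5,L \right)} - 3 \right)} = 15 \left(- 3 \left(\left(-2\right) 8 - 3\right)\right) = 15 \left(- 3 \left(-16 - 3\right)\right) = 15 \left(\left(-3\right) \left(-19\right)\right) = 15 \cdot 57 = 855$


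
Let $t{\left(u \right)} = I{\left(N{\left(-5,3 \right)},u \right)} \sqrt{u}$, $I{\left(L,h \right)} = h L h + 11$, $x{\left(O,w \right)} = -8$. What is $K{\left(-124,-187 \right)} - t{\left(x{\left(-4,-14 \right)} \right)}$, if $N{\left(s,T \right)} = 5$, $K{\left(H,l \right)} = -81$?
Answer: $-81 - 662 i \sqrt{2} \approx -81.0 - 936.21 i$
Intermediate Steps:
$I{\left(L,h \right)} = 11 + L h^{2}$ ($I{\left(L,h \right)} = L h h + 11 = L h^{2} + 11 = 11 + L h^{2}$)
$t{\left(u \right)} = \sqrt{u} \left(11 + 5 u^{2}\right)$ ($t{\left(u \right)} = \left(11 + 5 u^{2}\right) \sqrt{u} = \sqrt{u} \left(11 + 5 u^{2}\right)$)
$K{\left(-124,-187 \right)} - t{\left(x{\left(-4,-14 \right)} \right)} = -81 - \sqrt{-8} \left(11 + 5 \left(-8\right)^{2}\right) = -81 - 2 i \sqrt{2} \left(11 + 5 \cdot 64\right) = -81 - 2 i \sqrt{2} \left(11 + 320\right) = -81 - 2 i \sqrt{2} \cdot 331 = -81 - 662 i \sqrt{2}$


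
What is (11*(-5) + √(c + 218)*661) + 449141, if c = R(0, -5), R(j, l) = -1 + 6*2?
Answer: 449086 + 661*√229 ≈ 4.5909e+5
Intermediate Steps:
R(j, l) = 11 (R(j, l) = -1 + 12 = 11)
c = 11
(11*(-5) + √(c + 218)*661) + 449141 = (11*(-5) + √(11 + 218)*661) + 449141 = (-55 + √229*661) + 449141 = (-55 + 661*√229) + 449141 = 449086 + 661*√229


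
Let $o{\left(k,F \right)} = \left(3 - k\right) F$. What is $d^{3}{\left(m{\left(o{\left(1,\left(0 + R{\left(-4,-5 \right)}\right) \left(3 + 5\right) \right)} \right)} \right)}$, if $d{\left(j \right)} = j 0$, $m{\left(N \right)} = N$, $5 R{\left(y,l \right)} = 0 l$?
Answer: $0$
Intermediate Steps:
$R{\left(y,l \right)} = 0$ ($R{\left(y,l \right)} = \frac{0 l}{5} = \frac{1}{5} \cdot 0 = 0$)
$o{\left(k,F \right)} = F \left(3 - k\right)$
$d{\left(j \right)} = 0$
$d^{3}{\left(m{\left(o{\left(1,\left(0 + R{\left(-4,-5 \right)}\right) \left(3 + 5\right) \right)} \right)} \right)} = 0^{3} = 0$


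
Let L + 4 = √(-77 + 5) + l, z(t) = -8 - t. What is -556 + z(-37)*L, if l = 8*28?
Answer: 5824 + 174*I*√2 ≈ 5824.0 + 246.07*I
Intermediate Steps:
l = 224
L = 220 + 6*I*√2 (L = -4 + (√(-77 + 5) + 224) = -4 + (√(-72) + 224) = -4 + (6*I*√2 + 224) = -4 + (224 + 6*I*√2) = 220 + 6*I*√2 ≈ 220.0 + 8.4853*I)
-556 + z(-37)*L = -556 + (-8 - 1*(-37))*(220 + 6*I*√2) = -556 + (-8 + 37)*(220 + 6*I*√2) = -556 + 29*(220 + 6*I*√2) = -556 + (6380 + 174*I*√2) = 5824 + 174*I*√2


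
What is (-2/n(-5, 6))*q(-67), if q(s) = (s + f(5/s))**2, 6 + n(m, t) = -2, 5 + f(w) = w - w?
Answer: 1296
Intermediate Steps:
f(w) = -5 (f(w) = -5 + (w - w) = -5 + 0 = -5)
n(m, t) = -8 (n(m, t) = -6 - 2 = -8)
q(s) = (-5 + s)**2 (q(s) = (s - 5)**2 = (-5 + s)**2)
(-2/n(-5, 6))*q(-67) = (-2/(-8))*(-5 - 67)**2 = -2*(-1/8)*(-72)**2 = (1/4)*5184 = 1296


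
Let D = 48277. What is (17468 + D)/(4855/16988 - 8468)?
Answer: -124097340/15983281 ≈ -7.7642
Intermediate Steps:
(17468 + D)/(4855/16988 - 8468) = (17468 + 48277)/(4855/16988 - 8468) = 65745/(4855*(1/16988) - 8468) = 65745/(4855/16988 - 8468) = 65745/(-143849529/16988) = 65745*(-16988/143849529) = -124097340/15983281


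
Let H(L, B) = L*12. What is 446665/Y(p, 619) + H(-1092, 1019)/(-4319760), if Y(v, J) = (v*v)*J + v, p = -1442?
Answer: 391582707277/115834803035630 ≈ 0.0033805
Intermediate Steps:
H(L, B) = 12*L
Y(v, J) = v + J*v² (Y(v, J) = v²*J + v = J*v² + v = v + J*v²)
446665/Y(p, 619) + H(-1092, 1019)/(-4319760) = 446665/((-1442*(1 + 619*(-1442)))) + (12*(-1092))/(-4319760) = 446665/((-1442*(1 - 892598))) - 13104*(-1/4319760) = 446665/((-1442*(-892597))) + 273/89995 = 446665/1287124874 + 273/89995 = 391582707277/115834803035630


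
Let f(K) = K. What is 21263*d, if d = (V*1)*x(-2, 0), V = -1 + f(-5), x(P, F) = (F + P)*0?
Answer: 0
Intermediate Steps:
x(P, F) = 0
V = -6 (V = -1 - 5 = -6)
d = 0 (d = -6*1*0 = -6*0 = 0)
21263*d = 21263*0 = 0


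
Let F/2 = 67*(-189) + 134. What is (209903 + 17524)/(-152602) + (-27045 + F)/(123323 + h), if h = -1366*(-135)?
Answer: -1900922317/1145382226 ≈ -1.6596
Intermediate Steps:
h = 184410
F = -25058 (F = 2*(67*(-189) + 134) = 2*(-12663 + 134) = 2*(-12529) = -25058)
(209903 + 17524)/(-152602) + (-27045 + F)/(123323 + h) = (209903 + 17524)/(-152602) + (-27045 - 25058)/(123323 + 184410) = 227427*(-1/152602) - 52103/307733 = -5547/3722 - 52103*1/307733 = -5547/3722 - 52103/307733 = -1900922317/1145382226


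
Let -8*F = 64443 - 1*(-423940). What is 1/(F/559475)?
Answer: -639400/69769 ≈ -9.1645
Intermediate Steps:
F = -488383/8 (F = -(64443 - 1*(-423940))/8 = -(64443 + 423940)/8 = -⅛*488383 = -488383/8 ≈ -61048.)
1/(F/559475) = 1/(-488383/8/559475) = 1/(-488383/8*1/559475) = 1/(-69769/639400) = -639400/69769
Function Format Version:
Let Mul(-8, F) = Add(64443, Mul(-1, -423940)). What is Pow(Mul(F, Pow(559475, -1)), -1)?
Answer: Rational(-639400, 69769) ≈ -9.1645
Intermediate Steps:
F = Rational(-488383, 8) (F = Mul(Rational(-1, 8), Add(64443, Mul(-1, -423940))) = Mul(Rational(-1, 8), Add(64443, 423940)) = Mul(Rational(-1, 8), 488383) = Rational(-488383, 8) ≈ -61048.)
Pow(Mul(F, Pow(559475, -1)), -1) = Pow(Mul(Rational(-488383, 8), Pow(559475, -1)), -1) = Pow(Mul(Rational(-488383, 8), Rational(1, 559475)), -1) = Pow(Rational(-69769, 639400), -1) = Rational(-639400, 69769)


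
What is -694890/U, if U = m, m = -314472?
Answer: 115815/52412 ≈ 2.2097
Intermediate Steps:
U = -314472
-694890/U = -694890/(-314472) = -694890*(-1/314472) = 115815/52412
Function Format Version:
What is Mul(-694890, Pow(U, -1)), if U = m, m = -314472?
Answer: Rational(115815, 52412) ≈ 2.2097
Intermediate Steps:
U = -314472
Mul(-694890, Pow(U, -1)) = Mul(-694890, Pow(-314472, -1)) = Mul(-694890, Rational(-1, 314472)) = Rational(115815, 52412)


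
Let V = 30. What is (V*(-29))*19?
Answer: -16530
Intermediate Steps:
(V*(-29))*19 = (30*(-29))*19 = -870*19 = -16530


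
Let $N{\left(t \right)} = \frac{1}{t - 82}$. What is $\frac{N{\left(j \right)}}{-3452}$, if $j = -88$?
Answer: $\frac{1}{586840} \approx 1.704 \cdot 10^{-6}$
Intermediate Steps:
$N{\left(t \right)} = \frac{1}{-82 + t}$
$\frac{N{\left(j \right)}}{-3452} = \frac{1}{\left(-82 - 88\right) \left(-3452\right)} = \frac{1}{-170} \left(- \frac{1}{3452}\right) = \left(- \frac{1}{170}\right) \left(- \frac{1}{3452}\right) = \frac{1}{586840}$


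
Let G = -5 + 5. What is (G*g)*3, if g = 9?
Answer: 0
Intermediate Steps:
G = 0
(G*g)*3 = (0*9)*3 = 0*3 = 0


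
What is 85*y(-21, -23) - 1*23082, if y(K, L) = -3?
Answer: -23337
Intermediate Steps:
85*y(-21, -23) - 1*23082 = 85*(-3) - 1*23082 = -255 - 23082 = -23337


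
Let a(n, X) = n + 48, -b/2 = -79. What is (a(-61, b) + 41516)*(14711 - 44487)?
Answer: -1235793328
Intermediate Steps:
b = 158 (b = -2*(-79) = 158)
a(n, X) = 48 + n
(a(-61, b) + 41516)*(14711 - 44487) = ((48 - 61) + 41516)*(14711 - 44487) = (-13 + 41516)*(-29776) = 41503*(-29776) = -1235793328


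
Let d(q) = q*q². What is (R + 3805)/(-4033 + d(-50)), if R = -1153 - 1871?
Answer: -781/129033 ≈ -0.0060527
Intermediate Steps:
R = -3024
d(q) = q³
(R + 3805)/(-4033 + d(-50)) = (-3024 + 3805)/(-4033 + (-50)³) = 781/(-4033 - 125000) = 781/(-129033) = 781*(-1/129033) = -781/129033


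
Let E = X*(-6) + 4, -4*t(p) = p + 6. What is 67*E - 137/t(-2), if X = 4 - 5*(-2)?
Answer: -5223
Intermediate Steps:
t(p) = -3/2 - p/4 (t(p) = -(p + 6)/4 = -(6 + p)/4 = -3/2 - p/4)
X = 14 (X = 4 + 10 = 14)
E = -80 (E = 14*(-6) + 4 = -84 + 4 = -80)
67*E - 137/t(-2) = 67*(-80) - 137/(-3/2 - ¼*(-2)) = -5360 - 137/(-3/2 + ½) = -5360 - 137/(-1) = -5360 - 137*(-1) = -5360 + 137 = -5223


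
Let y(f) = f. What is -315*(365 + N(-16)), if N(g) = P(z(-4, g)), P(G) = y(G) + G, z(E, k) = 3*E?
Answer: -107415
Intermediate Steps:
P(G) = 2*G (P(G) = G + G = 2*G)
N(g) = -24 (N(g) = 2*(3*(-4)) = 2*(-12) = -24)
-315*(365 + N(-16)) = -315*(365 - 24) = -315*341 = -107415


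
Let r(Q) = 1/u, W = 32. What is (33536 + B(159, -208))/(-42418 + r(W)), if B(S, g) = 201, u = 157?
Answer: -5296709/6659625 ≈ -0.79535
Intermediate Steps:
r(Q) = 1/157
(33536 + B(159, -208))/(-42418 + r(W)) = (33536 + 201)/(-42418 + 1/157) = 33737/(-6659625/157) = 33737*(-157/6659625) = -5296709/6659625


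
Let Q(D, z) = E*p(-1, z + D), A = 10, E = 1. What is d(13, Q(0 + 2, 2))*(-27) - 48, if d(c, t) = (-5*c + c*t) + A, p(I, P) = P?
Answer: 33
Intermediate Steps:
Q(D, z) = D + z (Q(D, z) = 1*(z + D) = 1*(D + z) = D + z)
d(c, t) = 10 - 5*c + c*t (d(c, t) = (-5*c + c*t) + 10 = 10 - 5*c + c*t)
d(13, Q(0 + 2, 2))*(-27) - 48 = (10 - 5*13 + 13*((0 + 2) + 2))*(-27) - 48 = (10 - 65 + 13*(2 + 2))*(-27) - 48 = (10 - 65 + 13*4)*(-27) - 48 = (10 - 65 + 52)*(-27) - 48 = -3*(-27) - 48 = 81 - 48 = 33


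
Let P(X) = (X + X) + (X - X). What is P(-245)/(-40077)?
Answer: 490/40077 ≈ 0.012226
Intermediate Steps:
P(X) = 2*X (P(X) = 2*X + 0 = 2*X)
P(-245)/(-40077) = (2*(-245))/(-40077) = -490*(-1/40077) = 490/40077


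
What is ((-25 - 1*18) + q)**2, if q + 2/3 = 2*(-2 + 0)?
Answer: 20449/9 ≈ 2272.1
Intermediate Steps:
q = -14/3 (q = -2/3 + 2*(-2 + 0) = -2/3 + 2*(-2) = -2/3 - 4 = -14/3 ≈ -4.6667)
((-25 - 1*18) + q)**2 = ((-25 - 1*18) - 14/3)**2 = ((-25 - 18) - 14/3)**2 = (-43 - 14/3)**2 = (-143/3)**2 = 20449/9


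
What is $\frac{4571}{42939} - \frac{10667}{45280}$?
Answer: $- \frac{251055433}{1944277920} \approx -0.12913$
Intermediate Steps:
$\frac{4571}{42939} - \frac{10667}{45280} = - \frac{251055433}{1944277920}$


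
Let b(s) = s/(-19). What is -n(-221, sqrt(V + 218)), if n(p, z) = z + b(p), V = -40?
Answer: -221/19 - sqrt(178) ≈ -24.973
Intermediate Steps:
b(s) = -s/19 (b(s) = s*(-1/19) = -s/19)
n(p, z) = z - p/19
-n(-221, sqrt(V + 218)) = -(sqrt(-40 + 218) - 1/19*(-221)) = -(sqrt(178) + 221/19) = -(221/19 + sqrt(178)) = -221/19 - sqrt(178)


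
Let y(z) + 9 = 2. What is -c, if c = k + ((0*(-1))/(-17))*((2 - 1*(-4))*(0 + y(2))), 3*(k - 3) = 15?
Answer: -8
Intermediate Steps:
k = 8 (k = 3 + (1/3)*15 = 3 + 5 = 8)
y(z) = -7 (y(z) = -9 + 2 = -7)
c = 8 (c = 8 + ((0*(-1))/(-17))*((2 - 1*(-4))*(0 - 7)) = 8 + (0*(-1/17))*((2 + 4)*(-7)) = 8 + 0*(6*(-7)) = 8 + 0*(-42) = 8 + 0 = 8)
-c = -1*8 = -8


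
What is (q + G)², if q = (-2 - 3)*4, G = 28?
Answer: 64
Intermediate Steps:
q = -20 (q = -5*4 = -20)
(q + G)² = (-20 + 28)² = 8² = 64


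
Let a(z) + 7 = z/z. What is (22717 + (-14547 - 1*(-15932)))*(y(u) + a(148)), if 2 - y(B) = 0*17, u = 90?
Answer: -96408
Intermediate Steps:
y(B) = 2 (y(B) = 2 - 0*17 = 2 - 1*0 = 2 + 0 = 2)
a(z) = -6 (a(z) = -7 + z/z = -7 + 1 = -6)
(22717 + (-14547 - 1*(-15932)))*(y(u) + a(148)) = (22717 + (-14547 - 1*(-15932)))*(2 - 6) = (22717 + (-14547 + 15932))*(-4) = (22717 + 1385)*(-4) = 24102*(-4) = -96408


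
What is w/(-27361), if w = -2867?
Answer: 2867/27361 ≈ 0.10478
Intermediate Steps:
w/(-27361) = -2867/(-27361) = -2867*(-1/27361) = 2867/27361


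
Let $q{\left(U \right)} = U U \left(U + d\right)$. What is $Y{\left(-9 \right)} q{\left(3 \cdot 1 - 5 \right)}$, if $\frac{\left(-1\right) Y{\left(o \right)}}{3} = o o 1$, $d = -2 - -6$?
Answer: $-1944$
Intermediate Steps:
$d = 4$ ($d = -2 + 6 = 4$)
$q{\left(U \right)} = U^{2} \left(4 + U\right)$ ($q{\left(U \right)} = U U \left(U + 4\right) = U U \left(4 + U\right) = U^{2} \left(4 + U\right)$)
$Y{\left(o \right)} = - 3 o^{2}$ ($Y{\left(o \right)} = - 3 o o 1 = - 3 o^{2} \cdot 1 = - 3 o^{2}$)
$Y{\left(-9 \right)} q{\left(3 \cdot 1 - 5 \right)} = - 3 \left(-9\right)^{2} \left(3 \cdot 1 - 5\right)^{2} \left(4 + \left(3 \cdot 1 - 5\right)\right) = \left(-3\right) 81 \left(3 - 5\right)^{2} \left(4 + \left(3 - 5\right)\right) = - 243 \left(-2\right)^{2} \left(4 - 2\right) = - 243 \cdot 4 \cdot 2 = \left(-243\right) 8 = -1944$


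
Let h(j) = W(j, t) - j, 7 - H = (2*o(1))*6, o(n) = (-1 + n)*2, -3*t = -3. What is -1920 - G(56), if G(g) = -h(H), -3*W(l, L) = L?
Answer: -5782/3 ≈ -1927.3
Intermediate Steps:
t = 1 (t = -⅓*(-3) = 1)
W(l, L) = -L/3
o(n) = -2 + 2*n
H = 7 (H = 7 - 2*(-2 + 2*1)*6 = 7 - 2*(-2 + 2)*6 = 7 - 2*0*6 = 7 - 0*6 = 7 - 1*0 = 7 + 0 = 7)
h(j) = -⅓ - j (h(j) = -⅓*1 - j = -⅓ - j)
G(g) = 22/3 (G(g) = -(-⅓ - 1*7) = -(-⅓ - 7) = -1*(-22/3) = 22/3)
-1920 - G(56) = -1920 - 1*22/3 = -1920 - 22/3 = -5782/3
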